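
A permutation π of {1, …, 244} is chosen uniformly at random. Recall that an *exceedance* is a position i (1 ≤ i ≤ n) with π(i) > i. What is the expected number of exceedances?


Write X = Σ_{i=1}^{244} X_i, where X_i = 1_{π(i) > i}.
For each fixed i, π(i) is uniform over {1, …, 244} (marginal of a uniform permutation), so P[π(i) > i] = (n − i)/n. Summing: Σ_{i=1}^{244} (n − i)/n = (0 + 1 + … + 243)/244 = 244(244 − 1)/(2·244) = (244 − 1)/2.
Hence E[X] = Σ_{i=1}^{244} (244 − i)/244 = 243/2 ≈ 121.500000.

E[X] = 243/2 = 121.500000.


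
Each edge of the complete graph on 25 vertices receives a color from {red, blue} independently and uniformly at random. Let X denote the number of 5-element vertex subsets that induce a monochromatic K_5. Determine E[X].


Let X = Σ_S X_S over the C(25, 5) = 53130 subsets S of size 5, where X_S = 1 if the K_5 on S is monochromatic.
For a fixed S, the K_5 on S has C(5, 2) = 10 edges. P[all 10 edges red] = (1/2)^10, and likewise for blue, so P[monochromatic] = 2·(1/2)^10 = 2^{1 − 10} = 1/512.
By linearity: E[X] = C(25, 5) · 2^{1 − 10} = 53130 · 1/512 = 26565/256.
Numerically: E[X] ≈ 103.76953.

E[X] = C(25,5)·2^(1−C(5,2)) = 26565/256 ≈ 103.76953.


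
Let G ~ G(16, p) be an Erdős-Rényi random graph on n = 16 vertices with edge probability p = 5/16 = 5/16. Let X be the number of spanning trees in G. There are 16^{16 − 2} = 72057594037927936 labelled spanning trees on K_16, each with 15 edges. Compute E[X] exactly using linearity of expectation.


K_16 has 16^{16 − 2} = 72057594037927936 labelled spanning trees.
For each such spanning tree H, let X_H = 1 if all 15 edges of H are present in G. Then P[X_H = 1] = p^{15} = (5/16)^{15} = 30517578125/1152921504606846976.
By linearity of expectation: E[X] = Σ_H E[X_H] = 72057594037927936 · p^{15} = 72057594037927936 · 30517578125/1152921504606846976 = 30517578125/16.
Numerically: E[X] ≈ 1.9073e+09.

E[X] = 72057594037927936 · (5/16)^{15} = 30517578125/16 ≈ 1.9073e+09.


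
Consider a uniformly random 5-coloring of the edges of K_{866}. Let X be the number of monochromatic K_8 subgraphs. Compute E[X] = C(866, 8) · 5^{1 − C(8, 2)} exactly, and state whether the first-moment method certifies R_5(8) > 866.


E[X] = C(866, 8) · 5^{1 − 28} = 7595214554331451620 · 5^{−27} = 7595214554331451620/7450580596923828125.
As a reduced fraction: E[X] = 1519042910866290324/1490116119384765625 ≈ 1.0194124.
Is E[X] < 1? NO.
Since E[X] ≥ 1, the first-moment bound is inconclusive at n = 866; it does NOT by itself certify R_5(8) > 866.

E[X] = 1519042910866290324/1490116119384765625 ≈ 1.0194124; E[X] ≥ 1; first-moment method inconclusive here.


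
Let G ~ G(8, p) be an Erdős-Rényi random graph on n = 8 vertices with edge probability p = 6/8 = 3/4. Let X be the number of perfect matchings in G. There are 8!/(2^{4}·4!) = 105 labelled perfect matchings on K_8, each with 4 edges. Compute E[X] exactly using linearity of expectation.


K_8 has 8!/(2^{4}·4!) = 105 labelled perfect matchings.
For each such perfect matching H, let X_H = 1 if all 4 edges of H are present in G. Then P[X_H = 1] = p^{4} = (3/4)^{4} = 81/256.
Summing the indicators: E[X] = Σ_H E[X_H] = 105 · p^{4} = 105 · 81/256 = 8505/256.
Numerically: E[X] ≈ 33.223.

E[X] = 105 · (3/4)^{4} = 8505/256 ≈ 33.223.


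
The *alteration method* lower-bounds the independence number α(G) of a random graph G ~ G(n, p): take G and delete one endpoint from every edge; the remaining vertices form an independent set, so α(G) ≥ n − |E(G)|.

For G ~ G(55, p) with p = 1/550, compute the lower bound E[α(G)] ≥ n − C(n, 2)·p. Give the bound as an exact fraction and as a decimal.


E[|E(G)|] = C(55, 2)·p = 1485 · (1/550) = 27/10.
E[α(G)] ≥ n − E[|E(G)|] = 55 − 27/10 = 523/10.
Numerically: ≈ 52.30000.
(This is only a lower bound; the true E[α(G)] may be larger.)

E[α(G)] ≥ 523/10 ≈ 52.30000.


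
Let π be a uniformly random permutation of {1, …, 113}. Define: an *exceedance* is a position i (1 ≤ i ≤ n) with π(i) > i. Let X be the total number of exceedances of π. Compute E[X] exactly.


Write X = Σ_{i=1}^{113} X_i, where X_i = 1_{π(i) > i}.
For each fixed i, π(i) is uniform over {1, …, 113} (marginal of a uniform permutation), so P[π(i) > i] = (n − i)/n. Summing: Σ_{i=1}^{113} (n − i)/n = (0 + 1 + … + 112)/113 = 113(113 − 1)/(2·113) = (113 − 1)/2.
Hence E[X] = Σ_{i=1}^{113} (113 − i)/113 = 56 ≈ 56.000.

E[X] = 56 = 56.000.


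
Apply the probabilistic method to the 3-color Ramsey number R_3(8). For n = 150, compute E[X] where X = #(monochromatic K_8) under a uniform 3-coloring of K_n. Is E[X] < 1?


E[X] = C(150, 8) · 3^{1 − 28} = 5257211409450 · 3^{−27} = 5257211409450/7625597484987.
As a reduced fraction: E[X] = 584134601050/847288609443 ≈ 0.689416.
Is E[X] < 1? YES.
Since E[X] < 1, there exists a 3-coloring of K_{150} with no monochromatic K_8; hence R_3(8) > 150.

E[X] = 584134601050/847288609443 ≈ 0.689416; E[X] < 1, so R_3(8) > 150.


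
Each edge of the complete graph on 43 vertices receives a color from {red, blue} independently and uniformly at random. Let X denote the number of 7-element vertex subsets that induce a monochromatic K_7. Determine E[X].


Let X = Σ_S X_S over the C(43, 7) = 32224114 subsets S of size 7, where X_S = 1 if the K_7 on S is monochromatic.
For a fixed S, the K_7 on S has C(7, 2) = 21 edges. P[all 21 edges red] = (1/2)^21, and likewise for blue, so P[monochromatic] = 2·(1/2)^21 = 2^{1 − 21} = 1/1048576.
By linearity: E[X] = C(43, 7) · 2^{1 − 21} = 32224114 · 1/1048576 = 16112057/524288.
Numerically: E[X] ≈ 30.73131.

E[X] = C(43,7)·2^(1−C(7,2)) = 16112057/524288 ≈ 30.73131.


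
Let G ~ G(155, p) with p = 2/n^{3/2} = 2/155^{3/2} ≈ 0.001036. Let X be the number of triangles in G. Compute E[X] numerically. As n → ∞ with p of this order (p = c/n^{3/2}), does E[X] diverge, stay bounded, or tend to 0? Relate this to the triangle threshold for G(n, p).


Number of potential triangles: C(155, 3) = 608685.
Each occurs with probability p³ ≈ (0.001036)³ ≈ 1.113262e-09.
By linearity: E[X] = C(155, 3)·p³ ≈ 608685 · 1.113262e-09 ≈ 0.0007.
Since α = 3/2 > 1, p = c/n^{3/2} = o(1/n) is below the triangle threshold p ~ 1/n. Asymptotically E[X] ~ (c³/6)·n^{3(1−α)} = (2³/6)·n^{-1.5} → 0, so by Markov's inequality G has no triangles w.h.p.

E[X] ≈ 0.0007; in regime p = Θ(1/n^{3/2}) E[X] tends to 0 (below the triangle threshold p ~ 1/n).


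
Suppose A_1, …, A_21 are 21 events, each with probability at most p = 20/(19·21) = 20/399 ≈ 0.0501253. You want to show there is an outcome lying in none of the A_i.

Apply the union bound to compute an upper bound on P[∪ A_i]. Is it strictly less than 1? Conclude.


Union bound: P[∪_{i=1}^{21} A_i] ≤ Σ_i P[A_i] ≤ 21·p = 21·(20/399) = 20/19.
Numerically: 20/19 ≈ 1.0526316.
Is 20/19 < 1? NO.
Since the bound 20/19 is ≥ 1, the union bound is uninformative here; it does NOT by itself certify existence.

21·p = 20/19 ≈ 1.0526316; existence NOT certified by the union bound.


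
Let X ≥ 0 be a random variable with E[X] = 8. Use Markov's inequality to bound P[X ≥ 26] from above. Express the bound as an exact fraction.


μ = E[X] = 8, a = 26.
Markov: P[X ≥ 26] ≤ μ/a = (8)/26 = 4/13.
Numerically: ≈ 0.30769.
(Since a = 26 > μ = 8.00000, the bound 4/13 is < 1 and informative.)

P[X ≥ 26] ≤ 4/13 ≈ 0.30769.


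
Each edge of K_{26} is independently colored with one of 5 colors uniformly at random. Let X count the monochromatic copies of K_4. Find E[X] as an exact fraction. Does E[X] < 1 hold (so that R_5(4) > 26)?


E[X] = C(26, 4) · 5^{1 − 6} = 14950 · 5^{−5} = 14950/3125.
As a reduced fraction: E[X] = 598/125 ≈ 4.784.
Is E[X] < 1? NO.
Since E[X] ≥ 1, the first-moment bound is inconclusive at n = 26; it does NOT by itself certify R_5(4) > 26.

E[X] = 598/125 ≈ 4.784; E[X] ≥ 1; first-moment method inconclusive here.


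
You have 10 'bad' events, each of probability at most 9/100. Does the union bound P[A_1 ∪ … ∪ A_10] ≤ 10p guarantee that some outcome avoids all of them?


Union bound: P[∪_{i=1}^{10} A_i] ≤ Σ_i P[A_i] ≤ 10·p = 10·(9/100) = 9/10.
Numerically: 9/10 ≈ 0.9000.
Is 9/10 < 1? YES.
Since P[∪ A_i] ≤ 9/10 < 1, the complement has P[∩ A_i^c] ≥ 1 − 9/10 = 1/10 > 0, so some outcome avoids every A_i.

10·p = 9/10 ≈ 0.9000; existence CERTIFIED by the union bound.


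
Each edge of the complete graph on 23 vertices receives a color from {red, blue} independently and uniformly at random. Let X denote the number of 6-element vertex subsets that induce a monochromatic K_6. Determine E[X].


Let X = Σ_S X_S over the C(23, 6) = 100947 subsets S of size 6, where X_S = 1 if the K_6 on S is monochromatic.
For a fixed S, the K_6 on S has C(6, 2) = 15 edges. P[all 15 edges red] = (1/2)^15, and likewise for blue, so P[monochromatic] = 2·(1/2)^15 = 2^{1 − 15} = 1/16384.
By linearity of expectation: E[X] = C(23, 6) · 2^{1 − 15} = 100947 · 1/16384 = 100947/16384.
Numerically: E[X] ≈ 6.161316.

E[X] = C(23,6)·2^(1−C(6,2)) = 100947/16384 ≈ 6.161316.


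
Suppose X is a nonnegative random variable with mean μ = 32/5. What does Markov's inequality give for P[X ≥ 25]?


μ = E[X] = 32/5, a = 25.
Markov: P[X ≥ 25] ≤ μ/a = (32/5)/25 = 32/125.
Numerically: ≈ 0.25600.
(Since a = 25 > μ = 6.40000, the bound 32/125 is < 1 and informative.)

P[X ≥ 25] ≤ 32/125 ≈ 0.25600.


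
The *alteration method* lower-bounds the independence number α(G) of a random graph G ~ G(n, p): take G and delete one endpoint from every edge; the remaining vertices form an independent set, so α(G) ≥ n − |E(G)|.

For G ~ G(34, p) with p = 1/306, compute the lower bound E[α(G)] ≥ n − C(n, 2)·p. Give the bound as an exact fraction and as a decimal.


E[|E(G)|] = C(34, 2)·p = 561 · (1/306) = 11/6.
E[α(G)] ≥ n − E[|E(G)|] = 34 − 11/6 = 193/6.
Numerically: ≈ 32.16667.
(This is only a lower bound; the true E[α(G)] may be larger.)

E[α(G)] ≥ 193/6 ≈ 32.16667.


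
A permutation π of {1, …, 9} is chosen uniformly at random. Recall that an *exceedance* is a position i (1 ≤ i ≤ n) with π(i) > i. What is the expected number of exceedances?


Write X = Σ_{i=1}^{9} X_i, where X_i = 1_{π(i) > i}.
For each fixed i, π(i) is uniform over {1, …, 9} (marginal of a uniform permutation), so P[π(i) > i] = (n − i)/n. Summing: Σ_{i=1}^{9} (n − i)/n = (0 + 1 + … + 8)/9 = 9(9 − 1)/(2·9) = (9 − 1)/2.
Hence E[X] = Σ_{i=1}^{9} (9 − i)/9 = 4 ≈ 4.0000.

E[X] = 4 = 4.0000.


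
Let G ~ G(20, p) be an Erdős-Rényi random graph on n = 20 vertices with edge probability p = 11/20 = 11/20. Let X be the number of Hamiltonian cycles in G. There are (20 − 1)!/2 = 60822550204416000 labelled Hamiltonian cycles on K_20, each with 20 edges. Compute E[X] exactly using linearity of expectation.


K_20 has (20 − 1)!/2 = 60822550204416000 labelled Hamiltonian cycles.
For each such Hamiltonian cycle H, let X_H = 1 if all 20 edges of H are present in G. Then P[X_H = 1] = p^{20} = (11/20)^{20} = 672749994932560009201/104857600000000000000000000.
By linearity: E[X] = Σ_H E[X_H] = 60822550204416000 · p^{20} = 60822550204416000 · 672749994932560009201/104857600000000000000000000 = 9989836509230039246035759128621/25600000000000000000.
Numerically: E[X] ≈ 3.9023e+11.

E[X] = 60822550204416000 · (11/20)^{20} = 9989836509230039246035759128621/25600000000000000000 ≈ 3.9023e+11.


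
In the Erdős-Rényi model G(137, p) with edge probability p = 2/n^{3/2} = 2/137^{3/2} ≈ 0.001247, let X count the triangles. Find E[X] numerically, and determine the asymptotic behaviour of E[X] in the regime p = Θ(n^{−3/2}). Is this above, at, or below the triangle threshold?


Number of potential triangles: C(137, 3) = 419220.
Each occurs with probability p³ ≈ (0.001247)³ ≈ 1.940204e-09.
By linearity: E[X] = C(137, 3)·p³ ≈ 419220 · 1.940204e-09 ≈ 0.0008.
Since α = 3/2 > 1, p = c/n^{3/2} = o(1/n) is below the triangle threshold p ~ 1/n. Asymptotically E[X] ~ (c³/6)·n^{3(1−α)} = (2³/6)·n^{-1.5} → 0, so by Markov's inequality G has no triangles w.h.p.

E[X] ≈ 0.0008; in regime p = Θ(1/n^{3/2}) E[X] tends to 0 (below the triangle threshold p ~ 1/n).


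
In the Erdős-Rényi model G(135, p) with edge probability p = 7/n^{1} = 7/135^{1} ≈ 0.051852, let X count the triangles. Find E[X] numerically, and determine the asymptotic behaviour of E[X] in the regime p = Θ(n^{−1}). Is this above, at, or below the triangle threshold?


Number of potential triangles: C(135, 3) = 400995.
Each occurs with probability p³ ≈ (0.051852)³ ≈ 1.3940964e-04.
By linearity: E[X] = C(135, 3)·p³ ≈ 400995 · 1.3940964e-04 ≈ 55.90257.
Here α = 1, so p = 7/n is exactly at the triangle threshold p ~ 1/n. Asymptotically E[X] → c³/6 = 7³/6 = 343/6 ≈ 57.16667, a bounded constant. In this regime the triangle count is asymptotically Poisson(c³/6).

E[X] ≈ 55.90257; in regime p = Θ(1/n^{1}) E[X] stays bounded (at the triangle threshold p ~ 1/n).


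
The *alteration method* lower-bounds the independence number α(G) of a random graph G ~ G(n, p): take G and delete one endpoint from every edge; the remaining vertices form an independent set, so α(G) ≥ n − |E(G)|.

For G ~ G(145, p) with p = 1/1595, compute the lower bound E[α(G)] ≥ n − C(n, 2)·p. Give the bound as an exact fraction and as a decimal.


E[|E(G)|] = C(145, 2)·p = 10440 · (1/1595) = 72/11.
E[α(G)] ≥ n − E[|E(G)|] = 145 − 72/11 = 1523/11.
Numerically: ≈ 138.4545.
(This is only a lower bound; the true E[α(G)] may be larger.)

E[α(G)] ≥ 1523/11 ≈ 138.4545.


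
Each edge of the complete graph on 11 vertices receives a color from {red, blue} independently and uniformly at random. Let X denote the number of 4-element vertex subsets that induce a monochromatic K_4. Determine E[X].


Let X = Σ_S X_S over the C(11, 4) = 330 subsets S of size 4, where X_S = 1 if the K_4 on S is monochromatic.
For a fixed S, the K_4 on S has C(4, 2) = 6 edges. P[all 6 edges red] = (1/2)^6, and likewise for blue, so P[monochromatic] = 2·(1/2)^6 = 2^{1 − 6} = 1/32.
By linearity of expectation: E[X] = C(11, 4) · 2^{1 − 6} = 330 · 1/32 = 165/16.
Numerically: E[X] ≈ 10.3125.

E[X] = C(11,4)·2^(1−C(4,2)) = 165/16 ≈ 10.3125.


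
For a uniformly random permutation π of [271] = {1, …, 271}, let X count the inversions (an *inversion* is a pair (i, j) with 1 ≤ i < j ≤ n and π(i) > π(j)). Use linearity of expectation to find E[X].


Write X = Σ X_I over the C(271, 2) = 36585 pairs i < j, with X_I the indicator of one inversion.
There are 36585 indicators.
For each fixed pair i < j, the values π(i) and π(j) are two distinct elements of {1, …, 271} in uniformly random order; by symmetry P[π(i) > π(j)] = 1/2.
By linearity: E[X] = 36585 · (1/2) = C(271, 2) · (1/2) = 36585/2 = 36585/2 ≈ 18292.50000.

E[X] = 36585/2 = 18292.50000.


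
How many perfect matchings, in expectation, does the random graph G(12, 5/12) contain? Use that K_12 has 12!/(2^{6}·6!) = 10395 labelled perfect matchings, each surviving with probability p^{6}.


K_12 has 12!/(2^{6}·6!) = 10395 labelled perfect matchings.
For each such perfect matching H, let X_H = 1 if all 6 edges of H are present in G. Then P[X_H = 1] = p^{6} = (5/12)^{6} = 15625/2985984.
By linearity: E[X] = Σ_H E[X_H] = 10395 · p^{6} = 10395 · 15625/2985984 = 6015625/110592.
Numerically: E[X] ≈ 54.3948.

E[X] = 10395 · (5/12)^{6} = 6015625/110592 ≈ 54.3948.


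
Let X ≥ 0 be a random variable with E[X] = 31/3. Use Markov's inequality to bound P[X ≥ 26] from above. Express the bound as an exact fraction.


μ = E[X] = 31/3, a = 26.
Markov: P[X ≥ 26] ≤ μ/a = (31/3)/26 = 31/78.
Numerically: ≈ 0.397436.
(Since a = 26 > μ = 10.333333, the bound 31/78 is < 1 and informative.)

P[X ≥ 26] ≤ 31/78 ≈ 0.397436.


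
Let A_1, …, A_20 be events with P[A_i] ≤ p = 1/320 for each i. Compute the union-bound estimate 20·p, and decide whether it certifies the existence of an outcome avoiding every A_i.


Union bound: P[∪_{i=1}^{20} A_i] ≤ Σ_i P[A_i] ≤ 20·p = 20·(1/320) = 1/16.
Numerically: 1/16 ≈ 0.062.
Is 1/16 < 1? YES.
Since P[∪ A_i] ≤ 1/16 < 1, the complement has P[∩ A_i^c] ≥ 1 − 1/16 = 15/16 > 0, so some outcome avoids every A_i.

20·p = 1/16 ≈ 0.062; existence CERTIFIED by the union bound.


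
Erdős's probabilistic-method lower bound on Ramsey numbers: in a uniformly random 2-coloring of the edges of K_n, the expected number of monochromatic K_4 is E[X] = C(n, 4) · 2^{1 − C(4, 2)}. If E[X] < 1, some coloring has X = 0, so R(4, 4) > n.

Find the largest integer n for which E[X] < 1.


We need C(n, 4) · 2^{1 − 6} < 1, i.e. C(n, 4) < 2^{6 − 1} = 32.
Check values of n near the boundary:
  n = 4: C(4, 4) = 1; 1 < 32? YES
  n = 5: C(5, 4) = 5; 5 < 32? YES
  n = 6: C(6, 4) = 15; 15 < 32? YES
  n = 7: C(7, 4) = 35; 35 < 32? NO
  n = 8: C(8, 4) = 70; 70 < 32? NO
  n = 9: C(9, 4) = 126; 126 < 32? NO
The largest n with C(n, 4) < 32 is n = 6 (where E[X] = 15/32 ≈ 0.4688). Hence R(4, 4) > 6, i.e. R(4, 4) ≥ 7.

Largest n = 6; hence R(4, 4) > 6.


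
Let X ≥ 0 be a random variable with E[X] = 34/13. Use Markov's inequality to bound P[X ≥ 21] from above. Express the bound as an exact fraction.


μ = E[X] = 34/13, a = 21.
Markov: P[X ≥ 21] ≤ μ/a = (34/13)/21 = 34/273.
Numerically: ≈ 0.125.
(Since a = 21 > μ = 2.615, the bound 34/273 is < 1 and informative.)

P[X ≥ 21] ≤ 34/273 ≈ 0.125.


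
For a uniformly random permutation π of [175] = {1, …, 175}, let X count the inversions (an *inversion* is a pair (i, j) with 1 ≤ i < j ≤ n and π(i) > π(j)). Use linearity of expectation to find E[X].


Write X = Σ X_I over the C(175, 2) = 15225 pairs i < j, with X_I the indicator of one inversion.
There are 15225 indicators.
For each fixed pair i < j, the values π(i) and π(j) are two distinct elements of {1, …, 175} in uniformly random order; by symmetry P[π(i) > π(j)] = 1/2.
By linearity: E[X] = 15225 · (1/2) = C(175, 2) · (1/2) = 15225/2 = 15225/2 ≈ 7612.500000.

E[X] = 15225/2 = 7612.500000.


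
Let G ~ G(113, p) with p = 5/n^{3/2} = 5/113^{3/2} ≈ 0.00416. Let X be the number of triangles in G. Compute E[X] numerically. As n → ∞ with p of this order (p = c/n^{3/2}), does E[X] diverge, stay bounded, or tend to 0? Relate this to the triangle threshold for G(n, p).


Number of potential triangles: C(113, 3) = 234136.
Each occurs with probability p³ ≈ (0.00416)³ ≈ 7.21202e-08.
By linearity: E[X] = C(113, 3)·p³ ≈ 234136 · 7.21202e-08 ≈ 0.017.
Since α = 3/2 > 1, p = c/n^{3/2} = o(1/n) is below the triangle threshold p ~ 1/n. Asymptotically E[X] ~ (c³/6)·n^{3(1−α)} = (5³/6)·n^{-1.5} → 0, so by Markov's inequality G has no triangles w.h.p.

E[X] ≈ 0.017; in regime p = Θ(1/n^{3/2}) E[X] tends to 0 (below the triangle threshold p ~ 1/n).


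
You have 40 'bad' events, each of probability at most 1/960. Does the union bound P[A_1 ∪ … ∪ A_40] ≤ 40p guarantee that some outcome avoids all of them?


Union bound: P[∪_{i=1}^{40} A_i] ≤ Σ_i P[A_i] ≤ 40·p = 40·(1/960) = 1/24.
Numerically: 1/24 ≈ 0.041667.
Is 1/24 < 1? YES.
Since P[∪ A_i] ≤ 1/24 < 1, the complement has P[∩ A_i^c] ≥ 1 − 1/24 = 23/24 > 0, so some outcome avoids every A_i.

40·p = 1/24 ≈ 0.041667; existence CERTIFIED by the union bound.


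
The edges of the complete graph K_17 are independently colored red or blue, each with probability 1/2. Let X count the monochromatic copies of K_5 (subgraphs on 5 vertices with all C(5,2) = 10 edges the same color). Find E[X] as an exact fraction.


Let X = Σ_S X_S over the C(17, 5) = 6188 subsets S of size 5, where X_S = 1 if the K_5 on S is monochromatic.
For a fixed S, the K_5 on S has C(5, 2) = 10 edges. P[all 10 edges red] = (1/2)^10, and likewise for blue, so P[monochromatic] = 2·(1/2)^10 = 2^{1 − 10} = 1/512.
Summing: E[X] = C(17, 5) · 2^{1 − 10} = 6188 · 1/512 = 1547/128.
Numerically: E[X] ≈ 12.0859.

E[X] = C(17,5)·2^(1−C(5,2)) = 1547/128 ≈ 12.0859.


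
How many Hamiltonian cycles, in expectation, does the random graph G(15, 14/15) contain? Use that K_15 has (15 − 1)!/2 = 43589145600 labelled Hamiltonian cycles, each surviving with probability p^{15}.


K_15 has (15 − 1)!/2 = 43589145600 labelled Hamiltonian cycles.
For each such Hamiltonian cycle H, let X_H = 1 if all 15 edges of H are present in G. Then P[X_H = 1] = p^{15} = (14/15)^{15} = 155568095557812224/437893890380859375.
By linearity: E[X] = Σ_H E[X_H] = 43589145600 · p^{15} = 43589145600 · 155568095557812224/437893890380859375 = 1116227221067356419653632/72081298828125.
Numerically: E[X] ≈ 1.5486e+10.

E[X] = 43589145600 · (14/15)^{15} = 1116227221067356419653632/72081298828125 ≈ 1.5486e+10.


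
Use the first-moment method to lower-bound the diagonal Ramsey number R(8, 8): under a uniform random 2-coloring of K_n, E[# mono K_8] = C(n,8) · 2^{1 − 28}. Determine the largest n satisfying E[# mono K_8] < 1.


We need C(n, 8) · 2^{1 − 28} < 1, i.e. C(n, 8) < 2^{28 − 1} = 134217728.
Check values of n near the boundary:
  n = 39: C(39, 8) = 61523748; 61523748 < 134217728? YES
  n = 40: C(40, 8) = 76904685; 76904685 < 134217728? YES
  n = 41: C(41, 8) = 95548245; 95548245 < 134217728? YES
  n = 42: C(42, 8) = 118030185; 118030185 < 134217728? YES
  n = 43: C(43, 8) = 145008513; 145008513 < 134217728? NO
The largest n with C(n, 8) < 134217728 is n = 42 (where E[X] = 118030185/134217728 ≈ 0.87939). Hence R(8, 8) > 42, i.e. R(8, 8) ≥ 43.

Largest n = 42; hence R(8, 8) > 42.


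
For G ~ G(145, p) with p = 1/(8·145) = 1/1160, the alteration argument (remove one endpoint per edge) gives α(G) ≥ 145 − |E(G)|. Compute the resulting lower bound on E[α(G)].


E[|E(G)|] = C(145, 2)·p = 10440 · (1/1160) = 9.
E[α(G)] ≥ n − E[|E(G)|] = 145 − 9 = 136.
Numerically: ≈ 136.000.
(This is only a lower bound; the true E[α(G)] may be larger.)

E[α(G)] ≥ 136 ≈ 136.000.


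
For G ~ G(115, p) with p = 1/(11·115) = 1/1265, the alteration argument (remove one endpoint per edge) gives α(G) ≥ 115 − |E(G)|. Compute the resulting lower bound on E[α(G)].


E[|E(G)|] = C(115, 2)·p = 6555 · (1/1265) = 57/11.
E[α(G)] ≥ n − E[|E(G)|] = 115 − 57/11 = 1208/11.
Numerically: ≈ 109.818182.
(This is only a lower bound; the true E[α(G)] may be larger.)

E[α(G)] ≥ 1208/11 ≈ 109.818182.


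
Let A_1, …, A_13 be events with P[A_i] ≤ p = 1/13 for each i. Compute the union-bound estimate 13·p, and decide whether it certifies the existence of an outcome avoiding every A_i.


Union bound: P[∪_{i=1}^{13} A_i] ≤ Σ_i P[A_i] ≤ 13·p = 13·(1/13) = 1.
Numerically: 1 ≈ 1.0000.
Is 1 < 1? NO.
Since the bound 1 is ≥ 1, the union bound is uninformative here; it does NOT by itself certify existence.

13·p = 1 ≈ 1.0000; existence NOT certified by the union bound.


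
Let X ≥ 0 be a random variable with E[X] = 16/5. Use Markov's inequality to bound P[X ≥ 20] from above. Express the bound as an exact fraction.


μ = E[X] = 16/5, a = 20.
Markov: P[X ≥ 20] ≤ μ/a = (16/5)/20 = 4/25.
Numerically: ≈ 0.16000.
(Since a = 20 > μ = 3.20000, the bound 4/25 is < 1 and informative.)

P[X ≥ 20] ≤ 4/25 ≈ 0.16000.


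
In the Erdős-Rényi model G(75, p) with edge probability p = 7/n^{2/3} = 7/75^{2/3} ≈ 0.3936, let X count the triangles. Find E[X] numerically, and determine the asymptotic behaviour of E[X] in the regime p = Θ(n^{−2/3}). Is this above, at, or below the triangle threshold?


Number of potential triangles: C(75, 3) = 67525.
Each occurs with probability p³ ≈ (0.3936)³ ≈ 6.097778e-02.
By linearity: E[X] = C(75, 3)·p³ ≈ 67525 · 6.097778e-02 ≈ 4117.5244.
Since α = 2/3 < 1, p = c/n^{2/3} ≫ 1/n is above the triangle threshold p ~ 1/n. Asymptotically E[X] ~ (c³/6)·n^{3(1−α)} = (7³/6)·n^{1} → ∞; triangles are abundant w.h.p.

E[X] ≈ 4117.5244; in regime p = Θ(1/n^{2/3}) E[X] diverges (above the triangle threshold p ~ 1/n).


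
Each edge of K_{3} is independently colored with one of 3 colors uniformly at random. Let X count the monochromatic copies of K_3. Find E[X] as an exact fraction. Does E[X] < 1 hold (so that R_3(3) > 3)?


E[X] = C(3, 3) · 3^{1 − 3} = 1 · 3^{−2} = 1/9.
As a reduced fraction: E[X] = 1/9 ≈ 0.111.
Is E[X] < 1? YES.
Since E[X] < 1, there exists a 3-coloring of K_{3} with no monochromatic K_3; hence R_3(3) > 3.

E[X] = 1/9 ≈ 0.111; E[X] < 1, so R_3(3) > 3.


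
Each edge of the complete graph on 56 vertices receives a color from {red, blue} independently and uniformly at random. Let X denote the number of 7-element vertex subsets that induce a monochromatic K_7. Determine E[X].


Let X = Σ_S X_S over the C(56, 7) = 231917400 subsets S of size 7, where X_S = 1 if the K_7 on S is monochromatic.
For a fixed S, the K_7 on S has C(7, 2) = 21 edges. P[all 21 edges red] = (1/2)^21, and likewise for blue, so P[monochromatic] = 2·(1/2)^21 = 2^{1 − 21} = 1/1048576.
By linearity: E[X] = C(56, 7) · 2^{1 − 21} = 231917400 · 1/1048576 = 28989675/131072.
Numerically: E[X] ≈ 221.174.

E[X] = C(56,7)·2^(1−C(7,2)) = 28989675/131072 ≈ 221.174.


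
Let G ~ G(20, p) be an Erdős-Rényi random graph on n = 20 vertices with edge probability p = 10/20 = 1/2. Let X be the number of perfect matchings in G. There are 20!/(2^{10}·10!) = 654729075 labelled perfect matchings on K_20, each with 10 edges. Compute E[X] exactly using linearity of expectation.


K_20 has 20!/(2^{10}·10!) = 654729075 labelled perfect matchings.
For each such perfect matching H, let X_H = 1 if all 10 edges of H are present in G. Then P[X_H = 1] = p^{10} = (1/2)^{10} = 1/1024.
Summing the indicators: E[X] = Σ_H E[X_H] = 654729075 · p^{10} = 654729075 · 1/1024 = 654729075/1024.
Numerically: E[X] ≈ 6.3938e+05.

E[X] = 654729075 · (1/2)^{10} = 654729075/1024 ≈ 6.3938e+05.


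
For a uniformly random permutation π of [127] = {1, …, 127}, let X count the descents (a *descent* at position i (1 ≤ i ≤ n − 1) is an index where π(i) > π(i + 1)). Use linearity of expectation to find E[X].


Write X = Σ X_I over i = 1, …, 126, with X_I the indicator of one descent.
There are 126 indicators.
For each fixed i, the pair (π(i), π(i+1)) is a uniformly random ordered pair of distinct values from {1, …, 127}; by symmetry P[π(i) > π(i+1)] = 1/2.
By linearity: E[X] = 126 · (1/2) = (127 − 1) · (1/2) = 63 ≈ 63.000.

E[X] = 63 = 63.000.


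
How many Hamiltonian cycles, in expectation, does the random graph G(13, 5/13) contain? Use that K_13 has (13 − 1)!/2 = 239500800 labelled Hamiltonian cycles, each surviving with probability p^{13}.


K_13 has (13 − 1)!/2 = 239500800 labelled Hamiltonian cycles.
For each such Hamiltonian cycle H, let X_H = 1 if all 13 edges of H are present in G. Then P[X_H = 1] = p^{13} = (5/13)^{13} = 1220703125/302875106592253.
By linearity: E[X] = Σ_H E[X_H] = 239500800 · p^{13} = 239500800 · 1220703125/302875106592253 = 292359375000000000/302875106592253.
Numerically: E[X] ≈ 965.28.

E[X] = 239500800 · (5/13)^{13} = 292359375000000000/302875106592253 ≈ 965.28.


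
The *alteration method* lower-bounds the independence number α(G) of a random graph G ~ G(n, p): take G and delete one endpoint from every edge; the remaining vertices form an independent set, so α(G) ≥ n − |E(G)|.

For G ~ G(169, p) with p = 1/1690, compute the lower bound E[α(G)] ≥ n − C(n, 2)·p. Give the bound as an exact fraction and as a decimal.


E[|E(G)|] = C(169, 2)·p = 14196 · (1/1690) = 42/5.
E[α(G)] ≥ n − E[|E(G)|] = 169 − 42/5 = 803/5.
Numerically: ≈ 160.600.
(This is only a lower bound; the true E[α(G)] may be larger.)

E[α(G)] ≥ 803/5 ≈ 160.600.


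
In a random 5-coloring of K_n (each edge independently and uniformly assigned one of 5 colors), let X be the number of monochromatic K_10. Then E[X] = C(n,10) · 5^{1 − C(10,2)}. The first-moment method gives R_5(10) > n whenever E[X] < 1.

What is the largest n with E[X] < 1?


We need C(n, 10) · 5^{1 − 45} < 1, i.e. C(n, 10) < 5^{45 − 1} = 5684341886080801486968994140625.
Check values of n near the boundary:
  n = 5389: C(5389, 10) = 5645340767466558997768874792926; 5645340767466558997768874792926 < 5684341886080801486968994140625? YES
  n = 5390: C(5390, 10) = 5655833965919099070255434039753; 5655833965919099070255434039753 < 5684341886080801486968994140625? YES
  n = 5391: C(5391, 10) = 5666344714787188828795213697883; 5666344714787188828795213697883 < 5684341886080801486968994140625? YES
  n = 5392: C(5392, 10) = 5676873040158402483252283957448; 5676873040158402483252283957448 < 5684341886080801486968994140625? YES
  n = 5393: C(5393, 10) = 5687418968154238267170642278008; 5687418968154238267170642278008 < 5684341886080801486968994140625? NO
  n = 5394: C(5394, 10) = 5697982524930156243149785372878; 5697982524930156243149785372878 < 5684341886080801486968994140625? NO
  n = 5395: C(5395, 10) = 5708563736675616143322765475706; 5708563736675616143322765475706 < 5684341886080801486968994140625? NO
The largest n with C(n, 10) < 5684341886080801486968994140625 is n = 5392 (where E[X] = 5676873040158402483252283957448/5684341886080801486968994140625 ≈ 0.9986861). Hence R_5(10) > 5392, i.e. R_5(10) ≥ 5393.

Largest n = 5392; hence R_5(10) > 5392.


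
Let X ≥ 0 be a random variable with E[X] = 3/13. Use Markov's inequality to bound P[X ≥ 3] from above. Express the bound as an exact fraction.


μ = E[X] = 3/13, a = 3.
Markov: P[X ≥ 3] ≤ μ/a = (3/13)/3 = 1/13.
Numerically: ≈ 0.0769.
(Since a = 3 > μ = 0.2308, the bound 1/13 is < 1 and informative.)

P[X ≥ 3] ≤ 1/13 ≈ 0.0769.


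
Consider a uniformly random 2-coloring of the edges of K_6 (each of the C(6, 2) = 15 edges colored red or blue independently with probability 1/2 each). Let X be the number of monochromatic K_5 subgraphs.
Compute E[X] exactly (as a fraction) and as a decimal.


Let X = Σ_S X_S over the C(6, 5) = 6 subsets S of size 5, where X_S = 1 if the K_5 on S is monochromatic.
For a fixed S, the K_5 on S has C(5, 2) = 10 edges. P[all 10 edges red] = (1/2)^10, and likewise for blue, so P[monochromatic] = 2·(1/2)^10 = 2^{1 − 10} = 1/512.
By linearity: E[X] = C(6, 5) · 2^{1 − 10} = 6 · 1/512 = 3/256.
Numerically: E[X] ≈ 0.01172.

E[X] = C(6,5)·2^(1−C(5,2)) = 3/256 ≈ 0.01172.


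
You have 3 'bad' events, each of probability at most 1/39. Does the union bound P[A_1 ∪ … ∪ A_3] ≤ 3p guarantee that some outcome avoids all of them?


Union bound: P[∪_{i=1}^{3} A_i] ≤ Σ_i P[A_i] ≤ 3·p = 3·(1/39) = 1/13.
Numerically: 1/13 ≈ 0.0769.
Is 1/13 < 1? YES.
Since P[∪ A_i] ≤ 1/13 < 1, the complement has P[∩ A_i^c] ≥ 1 − 1/13 = 12/13 > 0, so some outcome avoids every A_i.

3·p = 1/13 ≈ 0.0769; existence CERTIFIED by the union bound.


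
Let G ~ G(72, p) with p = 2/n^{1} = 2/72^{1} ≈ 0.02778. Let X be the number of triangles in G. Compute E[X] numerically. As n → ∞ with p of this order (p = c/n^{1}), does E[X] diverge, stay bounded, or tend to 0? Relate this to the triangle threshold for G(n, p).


Number of potential triangles: C(72, 3) = 59640.
Each occurs with probability p³ ≈ (0.02778)³ ≈ 2.143347e-05.
By linearity: E[X] = C(72, 3)·p³ ≈ 59640 · 2.143347e-05 ≈ 1.2783.
Here α = 1, so p = 2/n is exactly at the triangle threshold p ~ 1/n. Asymptotically E[X] → c³/6 = 2³/6 = 4/3 ≈ 1.3333, a bounded constant. In this regime the triangle count is asymptotically Poisson(c³/6).

E[X] ≈ 1.2783; in regime p = Θ(1/n^{1}) E[X] stays bounded (at the triangle threshold p ~ 1/n).


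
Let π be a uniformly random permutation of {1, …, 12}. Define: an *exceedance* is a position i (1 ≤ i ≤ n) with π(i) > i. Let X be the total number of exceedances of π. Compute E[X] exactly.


Write X = Σ_{i=1}^{12} X_i, where X_i = 1_{π(i) > i}.
For each fixed i, π(i) is uniform over {1, …, 12} (marginal of a uniform permutation), so P[π(i) > i] = (n − i)/n. Summing: Σ_{i=1}^{12} (n − i)/n = (0 + 1 + … + 11)/12 = 12(12 − 1)/(2·12) = (12 − 1)/2.
Hence E[X] = Σ_{i=1}^{12} (12 − i)/12 = 11/2 ≈ 5.500.

E[X] = 11/2 = 5.500.


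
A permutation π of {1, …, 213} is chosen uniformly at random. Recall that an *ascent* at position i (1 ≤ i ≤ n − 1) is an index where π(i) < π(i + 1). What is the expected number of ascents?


Write X = Σ X_I over i = 1, …, 212, with X_I the indicator of one ascent.
There are 212 indicators.
For each fixed i, the pair (π(i), π(i+1)) is a uniformly random ordered pair of distinct values from {1, …, 213}; by symmetry P[π(i) < π(i+1)] = 1/2.
By linearity: E[X] = 212 · (1/2) = (213 − 1) · (1/2) = 106 ≈ 106.000.

E[X] = 106 = 106.000.


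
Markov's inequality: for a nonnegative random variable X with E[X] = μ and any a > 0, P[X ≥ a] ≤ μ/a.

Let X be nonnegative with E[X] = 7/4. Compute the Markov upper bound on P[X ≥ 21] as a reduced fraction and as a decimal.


μ = E[X] = 7/4, a = 21.
Markov: P[X ≥ 21] ≤ μ/a = (7/4)/21 = 1/12.
Numerically: ≈ 0.083.
(Since a = 21 > μ = 1.750, the bound 1/12 is < 1 and informative.)

P[X ≥ 21] ≤ 1/12 ≈ 0.083.


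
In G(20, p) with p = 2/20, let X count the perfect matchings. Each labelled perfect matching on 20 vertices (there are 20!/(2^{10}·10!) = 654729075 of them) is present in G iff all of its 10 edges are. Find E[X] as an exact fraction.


K_20 has 20!/(2^{10}·10!) = 654729075 labelled perfect matchings.
For each such perfect matching H, let X_H = 1 if all 10 edges of H are present in G. Then P[X_H = 1] = p^{10} = (1/10)^{10} = 1/10000000000.
Summing the indicators: E[X] = Σ_H E[X_H] = 654729075 · p^{10} = 654729075 · 1/10000000000 = 26189163/400000000.
Numerically: E[X] ≈ 0.0654729.

E[X] = 654729075 · (1/10)^{10} = 26189163/400000000 ≈ 0.0654729.


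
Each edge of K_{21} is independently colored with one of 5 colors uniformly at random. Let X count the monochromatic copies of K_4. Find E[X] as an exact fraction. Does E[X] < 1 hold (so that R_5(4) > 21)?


E[X] = C(21, 4) · 5^{1 − 6} = 5985 · 5^{−5} = 5985/3125.
As a reduced fraction: E[X] = 1197/625 ≈ 1.915.
Is E[X] < 1? NO.
Since E[X] ≥ 1, the first-moment bound is inconclusive at n = 21; it does NOT by itself certify R_5(4) > 21.

E[X] = 1197/625 ≈ 1.915; E[X] ≥ 1; first-moment method inconclusive here.


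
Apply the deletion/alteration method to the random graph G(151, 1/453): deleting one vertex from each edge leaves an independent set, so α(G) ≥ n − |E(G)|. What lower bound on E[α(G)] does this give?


E[|E(G)|] = C(151, 2)·p = 11325 · (1/453) = 25.
E[α(G)] ≥ n − E[|E(G)|] = 151 − 25 = 126.
Numerically: ≈ 126.000.
(This is only a lower bound; the true E[α(G)] may be larger.)

E[α(G)] ≥ 126 ≈ 126.000.


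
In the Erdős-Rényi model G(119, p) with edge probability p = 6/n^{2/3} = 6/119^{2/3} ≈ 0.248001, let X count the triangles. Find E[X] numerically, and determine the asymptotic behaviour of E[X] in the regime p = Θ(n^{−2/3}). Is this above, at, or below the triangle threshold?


Number of potential triangles: C(119, 3) = 273819.
Each occurs with probability p³ ≈ (0.248001)³ ≈ 1.52531601e-02.
By linearity: E[X] = C(119, 3)·p³ ≈ 273819 · 1.52531601e-02 ≈ 4176.605042.
Since α = 2/3 < 1, p = c/n^{2/3} ≫ 1/n is above the triangle threshold p ~ 1/n. Asymptotically E[X] ~ (c³/6)·n^{3(1−α)} = (6³/6)·n^{1} → ∞; triangles are abundant w.h.p.

E[X] ≈ 4176.605042; in regime p = Θ(1/n^{2/3}) E[X] diverges (above the triangle threshold p ~ 1/n).


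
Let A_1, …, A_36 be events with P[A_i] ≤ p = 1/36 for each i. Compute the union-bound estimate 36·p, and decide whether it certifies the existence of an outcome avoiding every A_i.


Union bound: P[∪_{i=1}^{36} A_i] ≤ Σ_i P[A_i] ≤ 36·p = 36·(1/36) = 1.
Numerically: 1 ≈ 1.00000.
Is 1 < 1? NO.
Since the bound 1 is ≥ 1, the union bound is uninformative here; it does NOT by itself certify existence.

36·p = 1 ≈ 1.00000; existence NOT certified by the union bound.


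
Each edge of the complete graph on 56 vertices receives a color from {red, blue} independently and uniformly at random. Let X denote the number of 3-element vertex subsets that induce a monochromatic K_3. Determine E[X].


Let X = Σ_S X_S over the C(56, 3) = 27720 subsets S of size 3, where X_S = 1 if the K_3 on S is monochromatic.
For a fixed S, the K_3 on S has C(3, 2) = 3 edges. P[all 3 edges red] = (1/2)^3, and likewise for blue, so P[monochromatic] = 2·(1/2)^3 = 2^{1 − 3} = 1/4.
Summing: E[X] = C(56, 3) · 2^{1 − 3} = 27720 · 1/4 = 6930.
Numerically: E[X] ≈ 6930.000.

E[X] = C(56,3)·2^(1−C(3,2)) = 6930 ≈ 6930.000.


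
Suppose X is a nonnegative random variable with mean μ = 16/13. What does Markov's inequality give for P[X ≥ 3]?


μ = E[X] = 16/13, a = 3.
Markov: P[X ≥ 3] ≤ μ/a = (16/13)/3 = 16/39.
Numerically: ≈ 0.410256.
(Since a = 3 > μ = 1.230769, the bound 16/39 is < 1 and informative.)

P[X ≥ 3] ≤ 16/39 ≈ 0.410256.


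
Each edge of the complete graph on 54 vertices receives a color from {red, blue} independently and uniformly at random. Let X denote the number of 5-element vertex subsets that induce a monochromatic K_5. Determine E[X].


Let X = Σ_S X_S over the C(54, 5) = 3162510 subsets S of size 5, where X_S = 1 if the K_5 on S is monochromatic.
For a fixed S, the K_5 on S has C(5, 2) = 10 edges. P[all 10 edges red] = (1/2)^10, and likewise for blue, so P[monochromatic] = 2·(1/2)^10 = 2^{1 − 10} = 1/512.
Summing: E[X] = C(54, 5) · 2^{1 − 10} = 3162510 · 1/512 = 1581255/256.
Numerically: E[X] ≈ 6176.77734.

E[X] = C(54,5)·2^(1−C(5,2)) = 1581255/256 ≈ 6176.77734.


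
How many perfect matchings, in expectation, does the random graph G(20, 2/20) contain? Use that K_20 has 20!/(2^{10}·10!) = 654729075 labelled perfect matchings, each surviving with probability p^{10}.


K_20 has 20!/(2^{10}·10!) = 654729075 labelled perfect matchings.
For each such perfect matching H, let X_H = 1 if all 10 edges of H are present in G. Then P[X_H = 1] = p^{10} = (1/10)^{10} = 1/10000000000.
Summing the indicators: E[X] = Σ_H E[X_H] = 654729075 · p^{10} = 654729075 · 1/10000000000 = 26189163/400000000.
Numerically: E[X] ≈ 0.06547.

E[X] = 654729075 · (1/10)^{10} = 26189163/400000000 ≈ 0.06547.


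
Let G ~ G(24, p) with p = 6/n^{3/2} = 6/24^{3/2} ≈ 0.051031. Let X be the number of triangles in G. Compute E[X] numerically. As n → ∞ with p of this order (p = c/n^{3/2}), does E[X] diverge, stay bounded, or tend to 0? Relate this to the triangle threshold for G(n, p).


Number of potential triangles: C(24, 3) = 2024.
Each occurs with probability p³ ≈ (0.051031)³ ≈ 1.32893324e-04.
By linearity: E[X] = C(24, 3)·p³ ≈ 2024 · 1.32893324e-04 ≈ 0.268976.
Since α = 3/2 > 1, p = c/n^{3/2} = o(1/n) is below the triangle threshold p ~ 1/n. Asymptotically E[X] ~ (c³/6)·n^{3(1−α)} = (6³/6)·n^{-1.5} → 0, so by Markov's inequality G has no triangles w.h.p.

E[X] ≈ 0.268976; in regime p = Θ(1/n^{3/2}) E[X] tends to 0 (below the triangle threshold p ~ 1/n).


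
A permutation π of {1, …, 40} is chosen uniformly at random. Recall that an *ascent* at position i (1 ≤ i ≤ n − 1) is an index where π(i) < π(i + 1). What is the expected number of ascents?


Write X = Σ X_I over i = 1, …, 39, with X_I the indicator of one ascent.
There are 39 indicators.
For each fixed i, the pair (π(i), π(i+1)) is a uniformly random ordered pair of distinct values from {1, …, 40}; by symmetry P[π(i) < π(i+1)] = 1/2.
By linearity: E[X] = 39 · (1/2) = (40 − 1) · (1/2) = 39/2 ≈ 19.500.

E[X] = 39/2 = 19.500.


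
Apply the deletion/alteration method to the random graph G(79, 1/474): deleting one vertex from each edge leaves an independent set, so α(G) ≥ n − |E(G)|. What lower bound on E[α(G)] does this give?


E[|E(G)|] = C(79, 2)·p = 3081 · (1/474) = 13/2.
E[α(G)] ≥ n − E[|E(G)|] = 79 − 13/2 = 145/2.
Numerically: ≈ 72.50000.
(This is only a lower bound; the true E[α(G)] may be larger.)

E[α(G)] ≥ 145/2 ≈ 72.50000.
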